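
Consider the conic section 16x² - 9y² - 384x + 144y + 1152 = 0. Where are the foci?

Group the x- and y-terms: 16(x² - 24x) -9(y² - 16y) = -1152
Complete the square: 16(x - 12)² -9(y - 8)² = -1152 + 2304 - 576 = 576
Divide through by 576 to get (x - 12)²/36 - (y - 8)²/64 = 1.
Hyperbola, center (12, 8), transverse axis horizontal; a² = 36, b² = 64.
c² = a² + b² = 36 + 64 = 100, so c = 10.
Foci lie on the horizontal axis through the center: (h ± c, k).

(2, 8) and (22, 8)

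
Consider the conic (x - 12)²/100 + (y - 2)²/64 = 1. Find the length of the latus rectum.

Center (12, 2). The larger denominator 100 sits under the x-term, so the major axis is horizontal; a² = 100, b² = 64.
Latus rectum length = 2b²/a = 2·64/10 = 64/5.

64/5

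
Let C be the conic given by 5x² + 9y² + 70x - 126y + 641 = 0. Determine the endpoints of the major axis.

(-10, 7) and (-4, 7)

Rearranging, 5(x² + 14x) + 9(y² - 14y) = -641.
Completing the square gives 5(x + 7)² + 9(y - 7)² = -641 + 245 + 441 = 45.
Divide by 45: (x + 7)²/9 + (y - 7)²/5 = 1
Ellipse, center (-7, 7), major axis horizontal; a² = 9, b² = 5.
a = 3. Vertices at (h ± a, k).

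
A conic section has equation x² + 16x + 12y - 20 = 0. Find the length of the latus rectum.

Only x is squared. Complete the square in x: (x + 8)² = -12(y - 7).
Vertex (-8, 7); 4p = -12 so p = -3. Opens down.
Latus rectum length = |4p| = 12.

12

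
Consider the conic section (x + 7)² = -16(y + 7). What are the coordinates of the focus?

Vertex (-7, -7); 4p = -16 so p = -4. Opens down.
Focus is p units from the vertex along the axis: (h, k + p).

(-7, -11)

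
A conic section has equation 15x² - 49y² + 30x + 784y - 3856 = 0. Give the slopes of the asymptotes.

√15/7 and -√15/7

Group: 15(x² + 2x) -49(y² - 16y) = 3856
Complete the square in x and y: 15(x + 1)² -49(y - 8)² = 3856 + 15 - 3136 = 735
Divide through by 735 to get (x + 1)²/49 - (y - 8)²/15 = 1.
Hyperbola, center (-1, 8), transverse axis horizontal; a² = 49, b² = 15.
For a horizontal hyperbola the asymptotes have slope ±b/a.
Here that is ±√15/7.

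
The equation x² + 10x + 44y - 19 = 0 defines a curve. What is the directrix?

Only x is squared. Complete the square in x: (x + 5)² = -44(y - 1).
Vertex (-5, 1); 4p = -44 so p = -11. Opens down.
Directrix is the horizontal line y = k − p = 1 − (-11) = 12.

y = 12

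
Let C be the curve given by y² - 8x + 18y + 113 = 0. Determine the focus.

(6, -9)

Only y is squared. Complete the square in y: (y + 9)² = 8(x - 4).
Vertex (4, -9); 4p = 8 so p = 2. Opens right.
Focus is p units from the vertex along the axis: (h + p, k).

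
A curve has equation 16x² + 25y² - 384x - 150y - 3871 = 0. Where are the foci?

Rearranging, 16(x² - 24x) + 25(y² - 6y) = 3871.
Completing the square gives 16(x - 12)² + 25(y - 3)² = 3871 + 2304 + 225 = 6400.
Dividing both sides by 6400: (x - 12)²/400 + (y - 3)²/256 = 1
Ellipse, center (12, 3), major axis horizontal; a² = 400, b² = 256.
c² = a² - b² = 400 - 256 = 144, so c = 12.
Foci lie on the horizontal axis through the center: (h ± c, k).

(0, 3) and (24, 3)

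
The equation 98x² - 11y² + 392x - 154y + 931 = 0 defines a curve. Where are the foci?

(-2, -7 - √109) and (-2, -7 + √109)

Collect terms: 98(x² + 4x) -11(y² + 14y) = -931
Completing the square gives 98(x + 2)² -11(y + 7)² = -931 + 392 - 539 = -1078.
Divide by -1078: (y + 7)²/98 - (x + 2)²/11 = 1
Hyperbola, center (-2, -7), transverse axis vertical; a² = 98, b² = 11.
c² = a² + b² = 98 + 11 = 109, so c = √109.
Foci lie on the vertical axis through the center: (h, k ± c).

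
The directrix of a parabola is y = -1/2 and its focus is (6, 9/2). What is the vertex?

(6, 2)

The vertex is the midpoint between the focus and the directrix along the axis of symmetry.
Axis is vertical (directrix is horizontal). Vertex y-coordinate = (9/2 + (-1/2))/2 = 2; x-coordinate = 6.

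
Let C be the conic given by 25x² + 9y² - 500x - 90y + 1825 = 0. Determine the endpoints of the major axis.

Rearranging, 25(x² - 20x) + 9(y² - 10y) = -1825.
Complete the square in x and y: 25(x - 10)² + 9(y - 5)² = -1825 + 2500 + 225 = 900
Divide through by 900 to get (x - 10)²/36 + (y - 5)²/100 = 1.
Ellipse, center (10, 5), major axis vertical; a² = 100, b² = 36.
a = 10. Vertices at (h, k ± a).

(10, -5) and (10, 15)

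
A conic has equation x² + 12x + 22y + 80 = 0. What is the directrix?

y = 7/2

Only x is squared. Complete the square in x: (x + 6)² = -22(y + 2).
Vertex (-6, -2); 4p = -22 so p = -11/2. Opens down.
Directrix is the horizontal line y = k − p = -2 − (-11/2) = 7/2.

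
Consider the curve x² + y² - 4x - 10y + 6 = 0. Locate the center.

(2, 5)

(x² - 4x) + (y² - 10y) = -6
Complete the square in x and y: (x - 2)² + (y - 5)² = -6 + 4 + 25 = 23
So (x - 2)² + (y - 5)² = 23.
Circle centered at (2, 5) with r² = 23.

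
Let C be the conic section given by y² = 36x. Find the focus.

(9, 0)

Vertex (0, 0); 4p = 36 so p = 9. Opens right.
Focus is p units from the vertex along the axis: (h + p, k).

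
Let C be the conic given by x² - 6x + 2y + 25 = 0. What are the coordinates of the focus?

(3, -17/2)

Only x is squared. Complete the square in x: (x - 3)² = -2(y + 8).
Vertex (3, -8); 4p = -2 so p = -1/2. Opens down.
Focus is p units from the vertex along the axis: (h, k + p).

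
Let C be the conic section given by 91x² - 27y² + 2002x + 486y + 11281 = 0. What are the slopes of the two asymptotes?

Rearranging, 91(x² + 22x) -27(y² - 18y) = -11281.
Completing the square gives 91(x + 11)² -27(y - 9)² = -11281 + 11011 - 2187 = -2457.
Divide through by -2457 to get (y - 9)²/91 - (x + 11)²/27 = 1.
Hyperbola, center (-11, 9), transverse axis vertical; a² = 91, b² = 27.
For a vertical hyperbola the asymptotes have slope ±a/b.
Here that is ±√91/3√3 = ±√273/9.

√273/9 and -√273/9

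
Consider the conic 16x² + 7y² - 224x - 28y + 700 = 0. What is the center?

Collect terms: 16(x² - 14x) + 7(y² - 4y) = -700
Complete the square: 16(x - 7)² + 7(y - 2)² = -700 + 784 + 28 = 112
Divide by 112: (x - 7)²/7 + (y - 2)²/16 = 1
Ellipse with center (7, 2).

(7, 2)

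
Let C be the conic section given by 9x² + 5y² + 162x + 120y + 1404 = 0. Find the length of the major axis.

Collect terms: 9(x² + 18x) + 5(y² + 24y) = -1404
Completing the square gives 9(x + 9)² + 5(y + 12)² = -1404 + 729 + 720 = 45.
Divide through by 45 to get (x + 9)²/5 + (y + 12)²/9 = 1.
Ellipse, center (-9, -12), major axis vertical; a² = 9, b² = 5.
a² = 9 so a = 3; the major axis has length 2a = 6.

6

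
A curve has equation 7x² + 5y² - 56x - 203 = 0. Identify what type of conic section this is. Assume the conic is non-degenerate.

No xy term. Coefficients of x² and y² are A = 7, C = 5.
A and C have the same sign but A ≠ C ⇒ ellipse.

ellipse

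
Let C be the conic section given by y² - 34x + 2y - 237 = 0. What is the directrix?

Only y is squared. Complete the square in y: (y + 1)² = 34(x + 7).
Vertex (-7, -1); 4p = 34 so p = 17/2. Opens right.
Directrix is the vertical line x = h − p = -7 − (17/2) = -31/2.

x = -31/2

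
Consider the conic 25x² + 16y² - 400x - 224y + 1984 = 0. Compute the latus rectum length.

Collect terms: 25(x² - 16x) + 16(y² - 14y) = -1984
Completing the square gives 25(x - 8)² + 16(y - 7)² = -1984 + 1600 + 784 = 400.
Divide through by 400 to get (x - 8)²/16 + (y - 7)²/25 = 1.
Ellipse, center (8, 7), major axis vertical; a² = 25, b² = 16.
Latus rectum length = 2b²/a = 2·16/5 = 32/5.

32/5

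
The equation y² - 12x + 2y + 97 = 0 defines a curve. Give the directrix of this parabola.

Only y is squared. Complete the square in y: (y + 1)² = 12(x - 8).
Vertex (8, -1); 4p = 12 so p = 3. Opens right.
Directrix is the vertical line x = h − p = 8 − (3) = 5.

x = 5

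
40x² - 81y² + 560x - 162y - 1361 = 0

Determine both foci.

40(x² + 14x) -81(y² + 2y) = 1361
Complete the square: 40(x + 7)² -81(y + 1)² = 1361 + 1960 - 81 = 3240
Dividing both sides by 3240: (x + 7)²/81 - (y + 1)²/40 = 1
Hyperbola, center (-7, -1), transverse axis horizontal; a² = 81, b² = 40.
c² = a² + b² = 81 + 40 = 121, so c = 11.
Foci lie on the horizontal axis through the center: (h ± c, k).

(-18, -1) and (4, -1)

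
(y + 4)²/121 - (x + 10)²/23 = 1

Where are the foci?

(-10, -16) and (-10, 8)

Center (-10, -4). The positive term is the y-term, so the transverse axis is vertical; a² = 121, b² = 23.
c² = a² + b² = 121 + 23 = 144, so c = 12.
Foci lie on the vertical axis through the center: (h, k ± c).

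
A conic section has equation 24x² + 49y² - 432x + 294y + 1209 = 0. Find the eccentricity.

e = 5/7

Group: 24(x² - 18x) + 49(y² + 6y) = -1209
Complete the square: 24(x - 9)² + 49(y + 3)² = -1209 + 1944 + 441 = 1176
Dividing both sides by 1176: (x - 9)²/49 + (y + 3)²/24 = 1
Ellipse, center (9, -3), major axis horizontal; a² = 49, b² = 24.
c² = a² - b² = 25, so c = 5.
e = c/a = 5/7.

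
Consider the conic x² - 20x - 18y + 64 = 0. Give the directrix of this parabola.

Only x is squared. Complete the square in x: (x - 10)² = 18(y + 2).
Vertex (10, -2); 4p = 18 so p = 9/2. Opens up.
Directrix is the horizontal line y = k − p = -2 − (9/2) = -13/2.

y = -13/2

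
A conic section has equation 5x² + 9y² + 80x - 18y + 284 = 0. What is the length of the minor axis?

Group: 5(x² + 16x) + 9(y² - 2y) = -284
Complete the square in x and y: 5(x + 8)² + 9(y - 1)² = -284 + 320 + 9 = 45
Divide by 45: (x + 8)²/9 + (y - 1)²/5 = 1
Ellipse, center (-8, 1), major axis horizontal; a² = 9, b² = 5.
b² = 5 so b = √5; the minor axis has length 2b = 2√5.

2√5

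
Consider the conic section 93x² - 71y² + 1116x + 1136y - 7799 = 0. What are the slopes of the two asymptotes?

√6603/71 and -√6603/71

Collect terms: 93(x² + 12x) -71(y² - 16y) = 7799
93(x + 6)² -71(y - 8)² = 7799 + 3348 - 4544 = 6603
Divide through by 6603 to get (x + 6)²/71 - (y - 8)²/93 = 1.
Hyperbola, center (-6, 8), transverse axis horizontal; a² = 71, b² = 93.
For a horizontal hyperbola the asymptotes have slope ±b/a.
Here that is ±√93/√71 = ±√6603/71.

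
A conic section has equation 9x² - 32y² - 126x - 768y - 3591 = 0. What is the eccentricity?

e = √41/3

Collect terms: 9(x² - 14x) -32(y² + 24y) = 3591
Complete the square: 9(x - 7)² -32(y + 12)² = 3591 + 441 - 4608 = -576
Dividing both sides by -576: (y + 12)²/18 - (x - 7)²/64 = 1
Hyperbola, center (7, -12), transverse axis vertical; a² = 18, b² = 64.
c² = a² + b² = 82, so c = √82.
e = c/a = √82/3√2 = √41/3.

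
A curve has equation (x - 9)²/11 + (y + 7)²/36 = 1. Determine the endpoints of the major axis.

(9, -13) and (9, -1)

Center (9, -7). The larger denominator 36 sits under the y-term, so the major axis is vertical; a² = 36, b² = 11.
a = 6. Vertices at (h, k ± a).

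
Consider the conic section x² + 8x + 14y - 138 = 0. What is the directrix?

y = 29/2

Only x is squared. Complete the square in x: (x + 4)² = -14(y - 11).
Vertex (-4, 11); 4p = -14 so p = -7/2. Opens down.
Directrix is the horizontal line y = k − p = 11 − (-7/2) = 29/2.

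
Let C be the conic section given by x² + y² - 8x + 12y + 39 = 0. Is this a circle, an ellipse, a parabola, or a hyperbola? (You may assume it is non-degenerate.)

circle

No xy term. Coefficients of x² and y² are A = 1, C = 1.
A = C (same sign) ⇒ circle.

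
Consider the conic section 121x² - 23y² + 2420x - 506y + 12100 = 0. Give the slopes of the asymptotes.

Rearranging, 121(x² + 20x) -23(y² + 22y) = -12100.
Completing the square gives 121(x + 10)² -23(y + 11)² = -12100 + 12100 - 2783 = -2783.
Divide through by -2783 to get (y + 11)²/121 - (x + 10)²/23 = 1.
Hyperbola, center (-10, -11), transverse axis vertical; a² = 121, b² = 23.
For a vertical hyperbola the asymptotes have slope ±a/b.
Here that is ±11/√23 = ±11√23/23.

11√23/23 and -11√23/23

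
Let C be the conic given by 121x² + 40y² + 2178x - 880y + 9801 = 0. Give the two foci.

121(x² + 18x) + 40(y² - 22y) = -9801
Complete the square in x and y: 121(x + 9)² + 40(y - 11)² = -9801 + 9801 + 4840 = 4840
Dividing both sides by 4840: (x + 9)²/40 + (y - 11)²/121 = 1
Ellipse, center (-9, 11), major axis vertical; a² = 121, b² = 40.
c² = a² - b² = 121 - 40 = 81, so c = 9.
Foci lie on the vertical axis through the center: (h, k ± c).

(-9, 2) and (-9, 20)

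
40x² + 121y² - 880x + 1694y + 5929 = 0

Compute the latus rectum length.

Rearranging, 40(x² - 22x) + 121(y² + 14y) = -5929.
Complete the square: 40(x - 11)² + 121(y + 7)² = -5929 + 4840 + 5929 = 4840
Divide by 4840: (x - 11)²/121 + (y + 7)²/40 = 1
Ellipse, center (11, -7), major axis horizontal; a² = 121, b² = 40.
Latus rectum length = 2b²/a = 2·40/11 = 80/11.

80/11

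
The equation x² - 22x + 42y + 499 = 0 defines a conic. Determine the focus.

(11, -39/2)

Only x is squared. Complete the square in x: (x - 11)² = -42(y + 9).
Vertex (11, -9); 4p = -42 so p = -21/2. Opens down.
Focus is p units from the vertex along the axis: (h, k + p).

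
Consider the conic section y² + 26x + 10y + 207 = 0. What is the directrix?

x = -1/2

Only y is squared. Complete the square in y: (y + 5)² = -26(x + 7).
Vertex (-7, -5); 4p = -26 so p = -13/2. Opens left.
Directrix is the vertical line x = h − p = -7 − (-13/2) = -1/2.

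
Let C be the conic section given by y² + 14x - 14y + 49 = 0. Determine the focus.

Only y is squared. Complete the square in y: (y - 7)² = -14x.
Vertex (0, 7); 4p = -14 so p = -7/2. Opens left.
Focus is p units from the vertex along the axis: (h + p, k).

(-7/2, 7)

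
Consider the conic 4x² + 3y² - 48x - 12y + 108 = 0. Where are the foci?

Collect terms: 4(x² - 12x) + 3(y² - 4y) = -108
Complete the square in x and y: 4(x - 6)² + 3(y - 2)² = -108 + 144 + 12 = 48
Divide by 48: (x - 6)²/12 + (y - 2)²/16 = 1
Ellipse, center (6, 2), major axis vertical; a² = 16, b² = 12.
c² = a² - b² = 16 - 12 = 4, so c = 2.
Foci lie on the vertical axis through the center: (h, k ± c).

(6, 0) and (6, 4)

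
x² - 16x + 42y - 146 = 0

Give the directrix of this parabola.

y = 31/2

Only x is squared. Complete the square in x: (x - 8)² = -42(y - 5).
Vertex (8, 5); 4p = -42 so p = -21/2. Opens down.
Directrix is the horizontal line y = k − p = 5 − (-21/2) = 31/2.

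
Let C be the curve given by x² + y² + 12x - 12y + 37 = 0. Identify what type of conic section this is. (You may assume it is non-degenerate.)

No xy term. Coefficients of x² and y² are A = 1, C = 1.
A = C (same sign) ⇒ circle.

circle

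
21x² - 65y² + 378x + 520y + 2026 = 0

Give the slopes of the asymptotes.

21(x² + 18x) -65(y² - 8y) = -2026
Completing the square gives 21(x + 9)² -65(y - 4)² = -2026 + 1701 - 1040 = -1365.
Dividing both sides by -1365: (y - 4)²/21 - (x + 9)²/65 = 1
Hyperbola, center (-9, 4), transverse axis vertical; a² = 21, b² = 65.
For a vertical hyperbola the asymptotes have slope ±a/b.
Here that is ±√21/√65 = ±√1365/65.

√1365/65 and -√1365/65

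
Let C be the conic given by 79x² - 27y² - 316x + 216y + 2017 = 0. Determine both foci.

(2, 4 - √106) and (2, 4 + √106)

79(x² - 4x) -27(y² - 8y) = -2017
79(x - 2)² -27(y - 4)² = -2017 + 316 - 432 = -2133
Divide through by -2133 to get (y - 4)²/79 - (x - 2)²/27 = 1.
Hyperbola, center (2, 4), transverse axis vertical; a² = 79, b² = 27.
c² = a² + b² = 79 + 27 = 106, so c = √106.
Foci lie on the vertical axis through the center: (h, k ± c).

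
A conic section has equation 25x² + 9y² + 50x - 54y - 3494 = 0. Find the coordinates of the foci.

Group the x- and y-terms: 25(x² + 2x) + 9(y² - 6y) = 3494
25(x + 1)² + 9(y - 3)² = 3494 + 25 + 81 = 3600
Divide through by 3600 to get (x + 1)²/144 + (y - 3)²/400 = 1.
Ellipse, center (-1, 3), major axis vertical; a² = 400, b² = 144.
c² = a² - b² = 400 - 144 = 256, so c = 16.
Foci lie on the vertical axis through the center: (h, k ± c).

(-1, -13) and (-1, 19)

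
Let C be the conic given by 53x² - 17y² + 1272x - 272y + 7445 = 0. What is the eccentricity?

Collect terms: 53(x² + 24x) -17(y² + 16y) = -7445
Complete the square in x and y: 53(x + 12)² -17(y + 8)² = -7445 + 7632 - 1088 = -901
Divide through by -901 to get (y + 8)²/53 - (x + 12)²/17 = 1.
Hyperbola, center (-12, -8), transverse axis vertical; a² = 53, b² = 17.
c² = a² + b² = 70, so c = √70.
e = c/a = √70/√53 = √3710/53.

e = √3710/53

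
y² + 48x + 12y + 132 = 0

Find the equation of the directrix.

Only y is squared. Complete the square in y: (y + 6)² = -48(x + 2).
Vertex (-2, -6); 4p = -48 so p = -12. Opens left.
Directrix is the vertical line x = h − p = -2 − (-12) = 10.

x = 10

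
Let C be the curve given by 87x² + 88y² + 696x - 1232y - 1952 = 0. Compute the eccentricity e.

e = √22/44

Group the x- and y-terms: 87(x² + 8x) + 88(y² - 14y) = 1952
Completing the square gives 87(x + 4)² + 88(y - 7)² = 1952 + 1392 + 4312 = 7656.
Divide through by 7656 to get (x + 4)²/88 + (y - 7)²/87 = 1.
Ellipse, center (-4, 7), major axis horizontal; a² = 88, b² = 87.
c² = a² - b² = 1, so c = 1.
e = c/a = 1/2√22 = √22/44.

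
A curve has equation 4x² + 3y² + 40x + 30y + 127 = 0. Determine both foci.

Group: 4(x² + 10x) + 3(y² + 10y) = -127
Complete the square: 4(x + 5)² + 3(y + 5)² = -127 + 100 + 75 = 48
Divide through by 48 to get (x + 5)²/12 + (y + 5)²/16 = 1.
Ellipse, center (-5, -5), major axis vertical; a² = 16, b² = 12.
c² = a² - b² = 16 - 12 = 4, so c = 2.
Foci lie on the vertical axis through the center: (h, k ± c).

(-5, -7) and (-5, -3)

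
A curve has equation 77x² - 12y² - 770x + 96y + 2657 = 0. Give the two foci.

(5, 4 - √89) and (5, 4 + √89)

Group the x- and y-terms: 77(x² - 10x) -12(y² - 8y) = -2657
Completing the square gives 77(x - 5)² -12(y - 4)² = -2657 + 1925 - 192 = -924.
Dividing both sides by -924: (y - 4)²/77 - (x - 5)²/12 = 1
Hyperbola, center (5, 4), transverse axis vertical; a² = 77, b² = 12.
c² = a² + b² = 77 + 12 = 89, so c = √89.
Foci lie on the vertical axis through the center: (h, k ± c).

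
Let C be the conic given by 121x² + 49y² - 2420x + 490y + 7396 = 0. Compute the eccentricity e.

e = 6√2/11

Group the x- and y-terms: 121(x² - 20x) + 49(y² + 10y) = -7396
Complete the square: 121(x - 10)² + 49(y + 5)² = -7396 + 12100 + 1225 = 5929
Divide by 5929: (x - 10)²/49 + (y + 5)²/121 = 1
Ellipse, center (10, -5), major axis vertical; a² = 121, b² = 49.
c² = a² - b² = 72, so c = 6√2.
e = c/a = 6√2/11.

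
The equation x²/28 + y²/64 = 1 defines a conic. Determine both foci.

(0, -6) and (0, 6)

Center (0, 0). The larger denominator 64 sits under the y-term, so the major axis is vertical; a² = 64, b² = 28.
c² = a² - b² = 64 - 28 = 36, so c = 6.
Foci lie on the vertical axis through the center: (h, k ± c).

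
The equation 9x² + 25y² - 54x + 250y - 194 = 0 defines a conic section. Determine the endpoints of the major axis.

(-7, -5) and (13, -5)

Collect terms: 9(x² - 6x) + 25(y² + 10y) = 194
9(x - 3)² + 25(y + 5)² = 194 + 81 + 625 = 900
Dividing both sides by 900: (x - 3)²/100 + (y + 5)²/36 = 1
Ellipse, center (3, -5), major axis horizontal; a² = 100, b² = 36.
a = 10. Vertices at (h ± a, k).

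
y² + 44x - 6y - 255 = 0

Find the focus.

Only y is squared. Complete the square in y: (y - 3)² = -44(x - 6).
Vertex (6, 3); 4p = -44 so p = -11. Opens left.
Focus is p units from the vertex along the axis: (h + p, k).

(-5, 3)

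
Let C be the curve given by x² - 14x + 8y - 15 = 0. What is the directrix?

y = 10

Only x is squared. Complete the square in x: (x - 7)² = -8(y - 8).
Vertex (7, 8); 4p = -8 so p = -2. Opens down.
Directrix is the horizontal line y = k − p = 8 − (-2) = 10.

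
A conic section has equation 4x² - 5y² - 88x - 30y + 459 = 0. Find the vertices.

(11, -5) and (11, -1)

4(x² - 22x) -5(y² + 6y) = -459
Completing the square gives 4(x - 11)² -5(y + 3)² = -459 + 484 - 45 = -20.
Divide through by -20 to get (y + 3)²/4 - (x - 11)²/5 = 1.
Hyperbola, center (11, -3), transverse axis vertical; a² = 4, b² = 5.
a = 2. Vertices at (h, k ± a).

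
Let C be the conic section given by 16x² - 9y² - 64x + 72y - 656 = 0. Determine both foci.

Group: 16(x² - 4x) -9(y² - 8y) = 656
Completing the square gives 16(x - 2)² -9(y - 4)² = 656 + 64 - 144 = 576.
Dividing both sides by 576: (x - 2)²/36 - (y - 4)²/64 = 1
Hyperbola, center (2, 4), transverse axis horizontal; a² = 36, b² = 64.
c² = a² + b² = 36 + 64 = 100, so c = 10.
Foci lie on the horizontal axis through the center: (h ± c, k).

(-8, 4) and (12, 4)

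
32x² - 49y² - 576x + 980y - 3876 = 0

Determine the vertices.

Rearranging, 32(x² - 18x) -49(y² - 20y) = 3876.
32(x - 9)² -49(y - 10)² = 3876 + 2592 - 4900 = 1568
Divide by 1568: (x - 9)²/49 - (y - 10)²/32 = 1
Hyperbola, center (9, 10), transverse axis horizontal; a² = 49, b² = 32.
a = 7. Vertices at (h ± a, k).

(2, 10) and (16, 10)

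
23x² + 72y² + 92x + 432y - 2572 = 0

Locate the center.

(-2, -3)

23(x² + 4x) + 72(y² + 6y) = 2572
23(x + 2)² + 72(y + 3)² = 2572 + 92 + 648 = 3312
Dividing both sides by 3312: (x + 2)²/144 + (y + 3)²/46 = 1
Ellipse with center (-2, -3).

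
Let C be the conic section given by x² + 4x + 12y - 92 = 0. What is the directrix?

y = 11

Only x is squared. Complete the square in x: (x + 2)² = -12(y - 8).
Vertex (-2, 8); 4p = -12 so p = -3. Opens down.
Directrix is the horizontal line y = k − p = 8 − (-3) = 11.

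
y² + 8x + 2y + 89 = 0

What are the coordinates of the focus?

(-13, -1)

Only y is squared. Complete the square in y: (y + 1)² = -8(x + 11).
Vertex (-11, -1); 4p = -8 so p = -2. Opens left.
Focus is p units from the vertex along the axis: (h + p, k).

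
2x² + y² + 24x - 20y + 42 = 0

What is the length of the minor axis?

2√65

Group the x- and y-terms: 2(x² + 12x) + (y² - 20y) = -42
2(x + 6)² + (y - 10)² = -42 + 72 + 100 = 130
Divide through by 130 to get (x + 6)²/65 + (y - 10)²/130 = 1.
Ellipse, center (-6, 10), major axis vertical; a² = 130, b² = 65.
b² = 65 so b = √65; the minor axis has length 2b = 2√65.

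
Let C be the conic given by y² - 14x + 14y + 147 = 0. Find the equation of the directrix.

x = 7/2

Only y is squared. Complete the square in y: (y + 7)² = 14(x - 7).
Vertex (7, -7); 4p = 14 so p = 7/2. Opens right.
Directrix is the vertical line x = h − p = 7 − (7/2) = 7/2.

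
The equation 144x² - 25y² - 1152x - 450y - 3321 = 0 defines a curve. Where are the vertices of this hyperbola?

(-1, -9) and (9, -9)

144(x² - 8x) -25(y² + 18y) = 3321
144(x - 4)² -25(y + 9)² = 3321 + 2304 - 2025 = 3600
Divide through by 3600 to get (x - 4)²/25 - (y + 9)²/144 = 1.
Hyperbola, center (4, -9), transverse axis horizontal; a² = 25, b² = 144.
a = 5. Vertices at (h ± a, k).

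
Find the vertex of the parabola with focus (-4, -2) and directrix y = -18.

(-4, -10)

The vertex is the midpoint between the focus and the directrix along the axis of symmetry.
Axis is vertical (directrix is horizontal). Vertex y-coordinate = (-2 + (-18))/2 = -10; x-coordinate = -4.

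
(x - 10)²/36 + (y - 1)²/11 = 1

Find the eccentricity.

Center (10, 1). The larger denominator 36 sits under the x-term, so the major axis is horizontal; a² = 36, b² = 11.
c² = a² - b² = 25, so c = 5.
e = c/a = 5/6.

e = 5/6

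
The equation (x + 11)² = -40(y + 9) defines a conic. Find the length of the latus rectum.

40

Vertex (-11, -9); 4p = -40 so p = -10. Opens down.
Latus rectum length = |4p| = 40.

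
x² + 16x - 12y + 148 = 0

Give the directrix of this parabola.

y = 4

Only x is squared. Complete the square in x: (x + 8)² = 12(y - 7).
Vertex (-8, 7); 4p = 12 so p = 3. Opens up.
Directrix is the horizontal line y = k − p = 7 − (3) = 4.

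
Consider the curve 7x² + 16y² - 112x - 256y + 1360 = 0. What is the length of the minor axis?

Rearranging, 7(x² - 16x) + 16(y² - 16y) = -1360.
7(x - 8)² + 16(y - 8)² = -1360 + 448 + 1024 = 112
Dividing both sides by 112: (x - 8)²/16 + (y - 8)²/7 = 1
Ellipse, center (8, 8), major axis horizontal; a² = 16, b² = 7.
b² = 7 so b = √7; the minor axis has length 2b = 2√7.

2√7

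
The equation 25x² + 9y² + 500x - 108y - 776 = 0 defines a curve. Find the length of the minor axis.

24

Group: 25(x² + 20x) + 9(y² - 12y) = 776
Complete the square: 25(x + 10)² + 9(y - 6)² = 776 + 2500 + 324 = 3600
Dividing both sides by 3600: (x + 10)²/144 + (y - 6)²/400 = 1
Ellipse, center (-10, 6), major axis vertical; a² = 400, b² = 144.
b² = 144 so b = 12; the minor axis has length 2b = 24.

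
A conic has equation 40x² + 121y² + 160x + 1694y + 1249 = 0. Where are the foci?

Group the x- and y-terms: 40(x² + 4x) + 121(y² + 14y) = -1249
Complete the square in x and y: 40(x + 2)² + 121(y + 7)² = -1249 + 160 + 5929 = 4840
Divide through by 4840 to get (x + 2)²/121 + (y + 7)²/40 = 1.
Ellipse, center (-2, -7), major axis horizontal; a² = 121, b² = 40.
c² = a² - b² = 121 - 40 = 81, so c = 9.
Foci lie on the horizontal axis through the center: (h ± c, k).

(-11, -7) and (7, -7)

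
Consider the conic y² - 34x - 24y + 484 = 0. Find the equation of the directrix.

Only y is squared. Complete the square in y: (y - 12)² = 34(x - 10).
Vertex (10, 12); 4p = 34 so p = 17/2. Opens right.
Directrix is the vertical line x = h − p = 10 − (17/2) = 3/2.

x = 3/2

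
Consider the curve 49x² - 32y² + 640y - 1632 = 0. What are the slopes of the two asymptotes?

Group: 49x² -32(y² - 20y) = 1632
Completing the square gives 49x² -32(y - 10)² = 1632 + 0 - 3200 = -1568.
Divide by -1568: (y - 10)²/49 - x²/32 = 1
Hyperbola, center (0, 10), transverse axis vertical; a² = 49, b² = 32.
For a vertical hyperbola the asymptotes have slope ±a/b.
Here that is ±7/4√2 = ±7√2/8.

7√2/8 and -7√2/8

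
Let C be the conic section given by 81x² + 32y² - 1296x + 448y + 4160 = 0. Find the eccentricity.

e = 7/9

Group the x- and y-terms: 81(x² - 16x) + 32(y² + 14y) = -4160
Complete the square in x and y: 81(x - 8)² + 32(y + 7)² = -4160 + 5184 + 1568 = 2592
Divide by 2592: (x - 8)²/32 + (y + 7)²/81 = 1
Ellipse, center (8, -7), major axis vertical; a² = 81, b² = 32.
c² = a² - b² = 49, so c = 7.
e = c/a = 7/9.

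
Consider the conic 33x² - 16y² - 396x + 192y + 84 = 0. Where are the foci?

(-1, 6) and (13, 6)

Group: 33(x² - 12x) -16(y² - 12y) = -84
Complete the square: 33(x - 6)² -16(y - 6)² = -84 + 1188 - 576 = 528
Dividing both sides by 528: (x - 6)²/16 - (y - 6)²/33 = 1
Hyperbola, center (6, 6), transverse axis horizontal; a² = 16, b² = 33.
c² = a² + b² = 16 + 33 = 49, so c = 7.
Foci lie on the horizontal axis through the center: (h ± c, k).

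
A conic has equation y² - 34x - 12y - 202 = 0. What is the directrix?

Only y is squared. Complete the square in y: (y - 6)² = 34(x + 7).
Vertex (-7, 6); 4p = 34 so p = 17/2. Opens right.
Directrix is the vertical line x = h − p = -7 − (17/2) = -31/2.

x = -31/2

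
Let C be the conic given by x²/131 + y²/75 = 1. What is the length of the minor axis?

10√3

Center (0, 0). The larger denominator 131 sits under the x-term, so the major axis is horizontal; a² = 131, b² = 75.
b² = 75 so b = 5√3; the minor axis has length 2b = 10√3.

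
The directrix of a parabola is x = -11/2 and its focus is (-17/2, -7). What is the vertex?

The vertex is the midpoint between the focus and the directrix along the axis of symmetry.
Axis is horizontal (directrix is vertical). Vertex x-coordinate = (-17/2 + (-11/2))/2 = -7; y-coordinate = -7.

(-7, -7)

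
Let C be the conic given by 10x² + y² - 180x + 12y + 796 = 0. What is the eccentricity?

Group the x- and y-terms: 10(x² - 18x) + (y² + 12y) = -796
10(x - 9)² + (y + 6)² = -796 + 810 + 36 = 50
Divide through by 50 to get (x - 9)²/5 + (y + 6)²/50 = 1.
Ellipse, center (9, -6), major axis vertical; a² = 50, b² = 5.
c² = a² - b² = 45, so c = 3√5.
e = c/a = 3√5/5√2 = 3√10/10.

e = 3√10/10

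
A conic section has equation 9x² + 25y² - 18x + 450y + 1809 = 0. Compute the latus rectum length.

Group the x- and y-terms: 9(x² - 2x) + 25(y² + 18y) = -1809
Complete the square: 9(x - 1)² + 25(y + 9)² = -1809 + 9 + 2025 = 225
Dividing both sides by 225: (x - 1)²/25 + (y + 9)²/9 = 1
Ellipse, center (1, -9), major axis horizontal; a² = 25, b² = 9.
Latus rectum length = 2b²/a = 2·9/5 = 18/5.

18/5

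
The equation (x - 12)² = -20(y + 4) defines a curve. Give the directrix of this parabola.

Vertex (12, -4); 4p = -20 so p = -5. Opens down.
Directrix is the horizontal line y = k − p = -4 − (-5) = 1.

y = 1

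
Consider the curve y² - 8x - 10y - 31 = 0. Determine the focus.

(-5, 5)

Only y is squared. Complete the square in y: (y - 5)² = 8(x + 7).
Vertex (-7, 5); 4p = 8 so p = 2. Opens right.
Focus is p units from the vertex along the axis: (h + p, k).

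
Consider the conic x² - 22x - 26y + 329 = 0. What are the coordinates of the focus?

Only x is squared. Complete the square in x: (x - 11)² = 26(y - 8).
Vertex (11, 8); 4p = 26 so p = 13/2. Opens up.
Focus is p units from the vertex along the axis: (h, k + p).

(11, 29/2)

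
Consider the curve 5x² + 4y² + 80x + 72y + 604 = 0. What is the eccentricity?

e = √5/5

Rearranging, 5(x² + 16x) + 4(y² + 18y) = -604.
Complete the square in x and y: 5(x + 8)² + 4(y + 9)² = -604 + 320 + 324 = 40
Divide by 40: (x + 8)²/8 + (y + 9)²/10 = 1
Ellipse, center (-8, -9), major axis vertical; a² = 10, b² = 8.
c² = a² - b² = 2, so c = √2.
e = c/a = √2/√10 = √5/5.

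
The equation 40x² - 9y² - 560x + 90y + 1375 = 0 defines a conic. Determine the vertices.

(4, 5) and (10, 5)

Collect terms: 40(x² - 14x) -9(y² - 10y) = -1375
40(x - 7)² -9(y - 5)² = -1375 + 1960 - 225 = 360
Divide through by 360 to get (x - 7)²/9 - (y - 5)²/40 = 1.
Hyperbola, center (7, 5), transverse axis horizontal; a² = 9, b² = 40.
a = 3. Vertices at (h ± a, k).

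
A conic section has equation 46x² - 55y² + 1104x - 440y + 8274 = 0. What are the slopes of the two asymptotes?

√2530/55 and -√2530/55

46(x² + 24x) -55(y² + 8y) = -8274
46(x + 12)² -55(y + 4)² = -8274 + 6624 - 880 = -2530
Divide by -2530: (y + 4)²/46 - (x + 12)²/55 = 1
Hyperbola, center (-12, -4), transverse axis vertical; a² = 46, b² = 55.
For a vertical hyperbola the asymptotes have slope ±a/b.
Here that is ±√46/√55 = ±√2530/55.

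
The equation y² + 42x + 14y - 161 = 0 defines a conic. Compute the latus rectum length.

Only y is squared. Complete the square in y: (y + 7)² = -42(x - 5).
Vertex (5, -7); 4p = -42 so p = -21/2. Opens left.
Latus rectum length = |4p| = 42.

42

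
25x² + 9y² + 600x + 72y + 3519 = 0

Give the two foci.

(-12, -8) and (-12, 0)

25(x² + 24x) + 9(y² + 8y) = -3519
Completing the square gives 25(x + 12)² + 9(y + 4)² = -3519 + 3600 + 144 = 225.
Dividing both sides by 225: (x + 12)²/9 + (y + 4)²/25 = 1
Ellipse, center (-12, -4), major axis vertical; a² = 25, b² = 9.
c² = a² - b² = 25 - 9 = 16, so c = 4.
Foci lie on the vertical axis through the center: (h, k ± c).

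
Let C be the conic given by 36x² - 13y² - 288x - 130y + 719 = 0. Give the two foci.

(4, -12) and (4, 2)

Group the x- and y-terms: 36(x² - 8x) -13(y² + 10y) = -719
36(x - 4)² -13(y + 5)² = -719 + 576 - 325 = -468
Divide through by -468 to get (y + 5)²/36 - (x - 4)²/13 = 1.
Hyperbola, center (4, -5), transverse axis vertical; a² = 36, b² = 13.
c² = a² + b² = 36 + 13 = 49, so c = 7.
Foci lie on the vertical axis through the center: (h, k ± c).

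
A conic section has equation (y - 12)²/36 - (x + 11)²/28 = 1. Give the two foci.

Center (-11, 12). The positive term is the y-term, so the transverse axis is vertical; a² = 36, b² = 28.
c² = a² + b² = 36 + 28 = 64, so c = 8.
Foci lie on the vertical axis through the center: (h, k ± c).

(-11, 4) and (-11, 20)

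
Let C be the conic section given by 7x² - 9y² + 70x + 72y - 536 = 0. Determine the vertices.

(-14, 4) and (4, 4)

7(x² + 10x) -9(y² - 8y) = 536
Complete the square in x and y: 7(x + 5)² -9(y - 4)² = 536 + 175 - 144 = 567
Divide through by 567 to get (x + 5)²/81 - (y - 4)²/63 = 1.
Hyperbola, center (-5, 4), transverse axis horizontal; a² = 81, b² = 63.
a = 9. Vertices at (h ± a, k).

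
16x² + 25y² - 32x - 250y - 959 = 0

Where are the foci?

Group: 16(x² - 2x) + 25(y² - 10y) = 959
Complete the square in x and y: 16(x - 1)² + 25(y - 5)² = 959 + 16 + 625 = 1600
Divide through by 1600 to get (x - 1)²/100 + (y - 5)²/64 = 1.
Ellipse, center (1, 5), major axis horizontal; a² = 100, b² = 64.
c² = a² - b² = 100 - 64 = 36, so c = 6.
Foci lie on the horizontal axis through the center: (h ± c, k).

(-5, 5) and (7, 5)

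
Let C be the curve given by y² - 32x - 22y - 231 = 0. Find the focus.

Only y is squared. Complete the square in y: (y - 11)² = 32(x + 11).
Vertex (-11, 11); 4p = 32 so p = 8. Opens right.
Focus is p units from the vertex along the axis: (h + p, k).

(-3, 11)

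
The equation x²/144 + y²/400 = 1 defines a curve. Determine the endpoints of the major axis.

Center (0, 0). The larger denominator 400 sits under the y-term, so the major axis is vertical; a² = 400, b² = 144.
a = 20. Vertices at (h, k ± a).

(0, -20) and (0, 20)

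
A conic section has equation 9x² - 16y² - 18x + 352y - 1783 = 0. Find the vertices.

(1, 8) and (1, 14)

Collect terms: 9(x² - 2x) -16(y² - 22y) = 1783
Complete the square: 9(x - 1)² -16(y - 11)² = 1783 + 9 - 1936 = -144
Divide through by -144 to get (y - 11)²/9 - (x - 1)²/16 = 1.
Hyperbola, center (1, 11), transverse axis vertical; a² = 9, b² = 16.
a = 3. Vertices at (h, k ± a).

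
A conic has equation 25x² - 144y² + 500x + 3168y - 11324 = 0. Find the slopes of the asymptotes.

5/12 and -5/12

Group the x- and y-terms: 25(x² + 20x) -144(y² - 22y) = 11324
25(x + 10)² -144(y - 11)² = 11324 + 2500 - 17424 = -3600
Divide through by -3600 to get (y - 11)²/25 - (x + 10)²/144 = 1.
Hyperbola, center (-10, 11), transverse axis vertical; a² = 25, b² = 144.
For a vertical hyperbola the asymptotes have slope ±a/b.
Here that is ±5/12.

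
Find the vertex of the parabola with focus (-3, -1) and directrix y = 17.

(-3, 8)

The vertex is the midpoint between the focus and the directrix along the axis of symmetry.
Axis is vertical (directrix is horizontal). Vertex y-coordinate = (-1 + 17)/2 = 8; x-coordinate = -3.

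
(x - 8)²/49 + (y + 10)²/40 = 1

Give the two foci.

(5, -10) and (11, -10)

Center (8, -10). The larger denominator 49 sits under the x-term, so the major axis is horizontal; a² = 49, b² = 40.
c² = a² - b² = 49 - 40 = 9, so c = 3.
Foci lie on the horizontal axis through the center: (h ± c, k).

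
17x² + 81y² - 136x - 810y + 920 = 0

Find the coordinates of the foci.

Rearranging, 17(x² - 8x) + 81(y² - 10y) = -920.
Complete the square in x and y: 17(x - 4)² + 81(y - 5)² = -920 + 272 + 2025 = 1377
Dividing both sides by 1377: (x - 4)²/81 + (y - 5)²/17 = 1
Ellipse, center (4, 5), major axis horizontal; a² = 81, b² = 17.
c² = a² - b² = 81 - 17 = 64, so c = 8.
Foci lie on the horizontal axis through the center: (h ± c, k).

(-4, 5) and (12, 5)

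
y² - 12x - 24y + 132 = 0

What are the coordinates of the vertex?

Only y is squared. Complete the square in y: (y - 12)² = 12(x + 1).
Vertex (-1, 12); 4p = 12 so p = 3. Opens right.

(-1, 12)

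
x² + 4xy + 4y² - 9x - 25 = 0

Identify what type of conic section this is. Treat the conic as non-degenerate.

A = 1, B = 4, C = 4.
Discriminant B² − 4AC = 4² − 4·1·4 = 0.
B² − 4AC = 0 ⇒ parabola.

parabola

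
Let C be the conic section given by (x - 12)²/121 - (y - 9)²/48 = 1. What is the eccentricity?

e = 13/11

Center (12, 9). The positive term is the x-term, so the transverse axis is horizontal; a² = 121, b² = 48.
c² = a² + b² = 169, so c = 13.
e = c/a = 13/11.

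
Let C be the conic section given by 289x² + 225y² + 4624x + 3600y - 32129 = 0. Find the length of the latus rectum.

450/17

Group the x- and y-terms: 289(x² + 16x) + 225(y² + 16y) = 32129
Complete the square: 289(x + 8)² + 225(y + 8)² = 32129 + 18496 + 14400 = 65025
Divide through by 65025 to get (x + 8)²/225 + (y + 8)²/289 = 1.
Ellipse, center (-8, -8), major axis vertical; a² = 289, b² = 225.
Latus rectum length = 2b²/a = 2·225/17 = 450/17.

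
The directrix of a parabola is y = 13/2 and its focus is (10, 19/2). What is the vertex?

(10, 8)

The vertex is the midpoint between the focus and the directrix along the axis of symmetry.
Axis is vertical (directrix is horizontal). Vertex y-coordinate = (19/2 + 13/2)/2 = 8; x-coordinate = 10.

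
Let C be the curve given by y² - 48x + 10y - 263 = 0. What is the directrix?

x = -18

Only y is squared. Complete the square in y: (y + 5)² = 48(x + 6).
Vertex (-6, -5); 4p = 48 so p = 12. Opens right.
Directrix is the vertical line x = h − p = -6 − (12) = -18.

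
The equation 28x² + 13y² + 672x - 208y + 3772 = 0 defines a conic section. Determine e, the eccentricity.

e = √105/14

Rearranging, 28(x² + 24x) + 13(y² - 16y) = -3772.
Complete the square in x and y: 28(x + 12)² + 13(y - 8)² = -3772 + 4032 + 832 = 1092
Dividing both sides by 1092: (x + 12)²/39 + (y - 8)²/84 = 1
Ellipse, center (-12, 8), major axis vertical; a² = 84, b² = 39.
c² = a² - b² = 45, so c = 3√5.
e = c/a = 3√5/2√21 = √105/14.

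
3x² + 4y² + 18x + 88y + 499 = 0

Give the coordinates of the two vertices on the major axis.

(-5, -11) and (-1, -11)

Group the x- and y-terms: 3(x² + 6x) + 4(y² + 22y) = -499
3(x + 3)² + 4(y + 11)² = -499 + 27 + 484 = 12
Divide through by 12 to get (x + 3)²/4 + (y + 11)²/3 = 1.
Ellipse, center (-3, -11), major axis horizontal; a² = 4, b² = 3.
a = 2. Vertices at (h ± a, k).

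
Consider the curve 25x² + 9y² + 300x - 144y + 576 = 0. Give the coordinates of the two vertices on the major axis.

(-6, -2) and (-6, 18)

Rearranging, 25(x² + 12x) + 9(y² - 16y) = -576.
Complete the square: 25(x + 6)² + 9(y - 8)² = -576 + 900 + 576 = 900
Divide through by 900 to get (x + 6)²/36 + (y - 8)²/100 = 1.
Ellipse, center (-6, 8), major axis vertical; a² = 100, b² = 36.
a = 10. Vertices at (h, k ± a).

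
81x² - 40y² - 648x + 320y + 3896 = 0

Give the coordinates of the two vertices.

81(x² - 8x) -40(y² - 8y) = -3896
Complete the square in x and y: 81(x - 4)² -40(y - 4)² = -3896 + 1296 - 640 = -3240
Dividing both sides by -3240: (y - 4)²/81 - (x - 4)²/40 = 1
Hyperbola, center (4, 4), transverse axis vertical; a² = 81, b² = 40.
a = 9. Vertices at (h, k ± a).

(4, -5) and (4, 13)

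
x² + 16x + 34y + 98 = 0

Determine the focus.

Only x is squared. Complete the square in x: (x + 8)² = -34(y + 1).
Vertex (-8, -1); 4p = -34 so p = -17/2. Opens down.
Focus is p units from the vertex along the axis: (h, k + p).

(-8, -19/2)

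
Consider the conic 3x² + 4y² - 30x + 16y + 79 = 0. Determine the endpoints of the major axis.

(3, -2) and (7, -2)

Collect terms: 3(x² - 10x) + 4(y² + 4y) = -79
Completing the square gives 3(x - 5)² + 4(y + 2)² = -79 + 75 + 16 = 12.
Divide by 12: (x - 5)²/4 + (y + 2)²/3 = 1
Ellipse, center (5, -2), major axis horizontal; a² = 4, b² = 3.
a = 2. Vertices at (h ± a, k).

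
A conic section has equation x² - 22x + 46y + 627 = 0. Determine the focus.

Only x is squared. Complete the square in x: (x - 11)² = -46(y + 11).
Vertex (11, -11); 4p = -46 so p = -23/2. Opens down.
Focus is p units from the vertex along the axis: (h, k + p).

(11, -45/2)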